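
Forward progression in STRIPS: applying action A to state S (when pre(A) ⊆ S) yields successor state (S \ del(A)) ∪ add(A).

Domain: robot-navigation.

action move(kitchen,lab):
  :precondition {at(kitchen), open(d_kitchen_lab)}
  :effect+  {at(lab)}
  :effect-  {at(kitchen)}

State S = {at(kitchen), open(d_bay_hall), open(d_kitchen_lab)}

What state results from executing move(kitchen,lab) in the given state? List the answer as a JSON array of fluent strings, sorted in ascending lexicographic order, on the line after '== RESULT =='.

Progress:
  pre ⊆ S: {at(kitchen), open(d_kitchen_lab)} ⊆ S  — applicable
  S \ del = {open(d_bay_hall), open(d_kitchen_lab)}
  ∪ add   = {at(lab), open(d_bay_hall), open(d_kitchen_lab)}

== RESULT ==
["at(lab)", "open(d_bay_hall)", "open(d_kitchen_lab)"]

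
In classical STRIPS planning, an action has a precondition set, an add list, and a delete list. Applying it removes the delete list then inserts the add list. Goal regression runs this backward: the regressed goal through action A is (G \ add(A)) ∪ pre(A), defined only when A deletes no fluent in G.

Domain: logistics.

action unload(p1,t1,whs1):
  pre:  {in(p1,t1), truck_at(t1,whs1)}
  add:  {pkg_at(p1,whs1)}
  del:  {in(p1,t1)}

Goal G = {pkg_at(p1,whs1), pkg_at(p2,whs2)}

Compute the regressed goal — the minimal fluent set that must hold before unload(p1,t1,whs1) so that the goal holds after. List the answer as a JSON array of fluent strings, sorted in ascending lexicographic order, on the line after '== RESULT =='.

Compute (G \ add) ∪ pre:
  G ∩ del = {}  (empty — regression defined)
  G \ add = {pkg_at(p1,whs1), pkg_at(p2,whs2)} \ {pkg_at(p1,whs1)} = {pkg_at(p2,whs2)}
  ∪ pre   = {pkg_at(p2,whs2)} ∪ {in(p1,t1), truck_at(t1,whs1)}
          = {in(p1,t1), pkg_at(p2,whs2), truck_at(t1,whs1)}

== RESULT ==
["in(p1,t1)", "pkg_at(p2,whs2)", "truck_at(t1,whs1)"]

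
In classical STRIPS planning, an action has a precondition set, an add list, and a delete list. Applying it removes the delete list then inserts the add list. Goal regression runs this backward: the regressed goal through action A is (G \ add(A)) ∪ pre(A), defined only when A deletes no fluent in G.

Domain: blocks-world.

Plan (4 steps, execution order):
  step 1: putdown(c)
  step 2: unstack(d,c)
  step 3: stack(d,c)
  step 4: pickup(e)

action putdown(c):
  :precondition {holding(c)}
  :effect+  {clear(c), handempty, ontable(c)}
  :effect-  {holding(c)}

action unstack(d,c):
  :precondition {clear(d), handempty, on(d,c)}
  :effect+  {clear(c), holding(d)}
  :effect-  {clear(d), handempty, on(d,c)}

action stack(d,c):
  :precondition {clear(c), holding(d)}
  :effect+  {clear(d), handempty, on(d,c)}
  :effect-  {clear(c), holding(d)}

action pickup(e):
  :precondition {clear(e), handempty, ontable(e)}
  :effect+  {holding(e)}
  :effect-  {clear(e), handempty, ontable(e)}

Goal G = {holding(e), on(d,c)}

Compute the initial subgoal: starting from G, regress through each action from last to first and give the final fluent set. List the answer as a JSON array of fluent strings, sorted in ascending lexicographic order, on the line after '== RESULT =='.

Regress step by step:
  through step 4 (pickup(e)): drop {holding(e)}, keep {on(d,c)}, require {clear(e), handempty, ontable(e)}
    → {clear(e), handempty, on(d,c), ontable(e)}
  through step 3 (stack(d,c)): drop {handempty, on(d,c)}, keep {clear(e), ontable(e)}, require {clear(c), holding(d)}
    → {clear(c), clear(e), holding(d), ontable(e)}
  through step 2 (unstack(d,c)): drop {clear(c), holding(d)}, keep {clear(e), ontable(e)}, require {clear(d), handempty, on(d,c)}
    → {clear(d), clear(e), handempty, on(d,c), ontable(e)}
  through step 1 (putdown(c)): drop {handempty}, keep {clear(d), clear(e), on(d,c), ontable(e)}, require {holding(c)}
    → {clear(d), clear(e), holding(c), on(d,c), ontable(e)}

== RESULT ==
["clear(d)", "clear(e)", "holding(c)", "on(d,c)", "ontable(e)"]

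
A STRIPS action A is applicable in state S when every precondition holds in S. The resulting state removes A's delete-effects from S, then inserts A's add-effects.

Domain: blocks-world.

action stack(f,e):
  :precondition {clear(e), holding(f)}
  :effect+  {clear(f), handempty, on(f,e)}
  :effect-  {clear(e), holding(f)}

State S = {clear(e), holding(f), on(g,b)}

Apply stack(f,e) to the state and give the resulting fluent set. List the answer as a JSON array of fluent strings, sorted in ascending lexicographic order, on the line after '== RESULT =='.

Compute (S \ del) ∪ add:
  pre ⊆ S: {clear(e), holding(f)} ⊆ S  — applicable
  S \ del = {on(g,b)}
  ∪ add   = {clear(f), handempty, on(f,e), on(g,b)}

== RESULT ==
["clear(f)", "handempty", "on(f,e)", "on(g,b)"]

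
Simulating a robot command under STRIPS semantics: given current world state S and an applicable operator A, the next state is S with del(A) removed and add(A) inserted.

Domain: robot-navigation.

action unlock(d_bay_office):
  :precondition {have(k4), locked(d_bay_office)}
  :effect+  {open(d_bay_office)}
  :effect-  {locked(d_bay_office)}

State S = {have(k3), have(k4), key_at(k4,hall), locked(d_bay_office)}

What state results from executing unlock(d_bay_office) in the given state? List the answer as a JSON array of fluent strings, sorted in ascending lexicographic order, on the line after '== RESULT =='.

Compute (S \ del) ∪ add:
  pre ⊆ S: {have(k4), locked(d_bay_office)} ⊆ S  — applicable
  S \ del = {have(k3), have(k4), key_at(k4,hall)}
  ∪ add   = {have(k3), have(k4), key_at(k4,hall), open(d_bay_office)}

== RESULT ==
["have(k3)", "have(k4)", "key_at(k4,hall)", "open(d_bay_office)"]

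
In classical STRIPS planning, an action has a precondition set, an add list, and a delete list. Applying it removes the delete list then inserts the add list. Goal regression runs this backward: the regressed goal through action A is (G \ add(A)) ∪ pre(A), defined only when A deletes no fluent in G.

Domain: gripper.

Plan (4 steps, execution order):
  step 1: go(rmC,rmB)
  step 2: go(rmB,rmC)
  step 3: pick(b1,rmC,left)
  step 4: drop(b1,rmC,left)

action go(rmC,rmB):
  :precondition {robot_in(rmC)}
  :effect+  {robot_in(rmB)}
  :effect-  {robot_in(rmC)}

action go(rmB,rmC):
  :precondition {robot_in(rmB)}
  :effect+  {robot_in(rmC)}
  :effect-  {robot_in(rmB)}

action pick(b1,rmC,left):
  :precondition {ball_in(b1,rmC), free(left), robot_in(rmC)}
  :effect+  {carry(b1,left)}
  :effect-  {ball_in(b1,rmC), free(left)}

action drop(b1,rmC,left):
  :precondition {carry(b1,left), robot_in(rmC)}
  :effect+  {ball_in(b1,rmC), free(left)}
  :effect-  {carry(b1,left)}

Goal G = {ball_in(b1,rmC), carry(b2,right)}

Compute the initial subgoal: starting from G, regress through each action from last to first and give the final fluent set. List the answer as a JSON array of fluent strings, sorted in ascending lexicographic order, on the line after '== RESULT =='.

Regress step by step:
  through step 4 (drop(b1,rmC,left)): drop {ball_in(b1,rmC)}, keep {carry(b2,right)}, require {carry(b1,left), robot_in(rmC)}
    → {carry(b1,left), carry(b2,right), robot_in(rmC)}
  through step 3 (pick(b1,rmC,left)): drop {carry(b1,left)}, keep {carry(b2,right), robot_in(rmC)}, require {ball_in(b1,rmC), free(left), robot_in(rmC)}
    → {ball_in(b1,rmC), carry(b2,right), free(left), robot_in(rmC)}
  through step 2 (go(rmB,rmC)): drop {robot_in(rmC)}, keep {ball_in(b1,rmC), carry(b2,right), free(left)}, require {robot_in(rmB)}
    → {ball_in(b1,rmC), carry(b2,right), free(left), robot_in(rmB)}
  through step 1 (go(rmC,rmB)): drop {robot_in(rmB)}, keep {ball_in(b1,rmC), carry(b2,right), free(left)}, require {robot_in(rmC)}
    → {ball_in(b1,rmC), carry(b2,right), free(left), robot_in(rmC)}

== RESULT ==
["ball_in(b1,rmC)", "carry(b2,right)", "free(left)", "robot_in(rmC)"]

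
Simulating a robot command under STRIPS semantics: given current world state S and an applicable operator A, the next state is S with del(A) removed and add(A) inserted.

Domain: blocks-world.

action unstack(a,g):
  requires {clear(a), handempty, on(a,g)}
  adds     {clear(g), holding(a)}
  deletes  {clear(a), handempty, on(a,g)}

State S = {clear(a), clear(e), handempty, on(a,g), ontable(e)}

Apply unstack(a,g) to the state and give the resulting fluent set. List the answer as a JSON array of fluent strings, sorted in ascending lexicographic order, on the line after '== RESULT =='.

Compute (S \ del) ∪ add:
  pre ⊆ S: {clear(a), handempty, on(a,g)} ⊆ S  — applicable
  S \ del = {clear(e), ontable(e)}
  ∪ add   = {clear(e), clear(g), holding(a), ontable(e)}

== RESULT ==
["clear(e)", "clear(g)", "holding(a)", "ontable(e)"]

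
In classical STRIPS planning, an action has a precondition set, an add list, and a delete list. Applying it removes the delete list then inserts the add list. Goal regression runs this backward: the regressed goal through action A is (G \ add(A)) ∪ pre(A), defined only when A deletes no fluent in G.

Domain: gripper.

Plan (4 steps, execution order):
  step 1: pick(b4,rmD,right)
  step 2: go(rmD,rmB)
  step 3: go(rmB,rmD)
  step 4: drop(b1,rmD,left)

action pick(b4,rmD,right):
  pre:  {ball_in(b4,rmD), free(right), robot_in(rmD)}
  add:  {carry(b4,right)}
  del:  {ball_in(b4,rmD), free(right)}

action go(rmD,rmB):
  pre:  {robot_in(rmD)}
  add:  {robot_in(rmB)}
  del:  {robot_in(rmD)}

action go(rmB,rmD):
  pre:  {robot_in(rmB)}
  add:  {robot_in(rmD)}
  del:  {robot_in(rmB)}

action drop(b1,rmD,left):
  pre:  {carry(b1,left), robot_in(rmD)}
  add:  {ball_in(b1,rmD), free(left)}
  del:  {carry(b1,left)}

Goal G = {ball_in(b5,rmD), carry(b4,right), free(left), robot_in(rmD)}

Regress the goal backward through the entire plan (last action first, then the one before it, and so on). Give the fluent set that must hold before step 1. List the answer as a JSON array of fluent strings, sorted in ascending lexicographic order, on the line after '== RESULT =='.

Work backward from the goal:
  through step 4 (drop(b1,rmD,left)): drop {free(left)}, keep {ball_in(b5,rmD), carry(b4,right), robot_in(rmD)}, require {carry(b1,left), robot_in(rmD)}
    → {ball_in(b5,rmD), carry(b1,left), carry(b4,right), robot_in(rmD)}
  through step 3 (go(rmB,rmD)): drop {robot_in(rmD)}, keep {ball_in(b5,rmD), carry(b1,left), carry(b4,right)}, require {robot_in(rmB)}
    → {ball_in(b5,rmD), carry(b1,left), carry(b4,right), robot_in(rmB)}
  through step 2 (go(rmD,rmB)): drop {robot_in(rmB)}, keep {ball_in(b5,rmD), carry(b1,left), carry(b4,right)}, require {robot_in(rmD)}
    → {ball_in(b5,rmD), carry(b1,left), carry(b4,right), robot_in(rmD)}
  through step 1 (pick(b4,rmD,right)): drop {carry(b4,right)}, keep {ball_in(b5,rmD), carry(b1,left), robot_in(rmD)}, require {ball_in(b4,rmD), free(right), robot_in(rmD)}
    → {ball_in(b4,rmD), ball_in(b5,rmD), carry(b1,left), free(right), robot_in(rmD)}

== RESULT ==
["ball_in(b4,rmD)", "ball_in(b5,rmD)", "carry(b1,left)", "free(right)", "robot_in(rmD)"]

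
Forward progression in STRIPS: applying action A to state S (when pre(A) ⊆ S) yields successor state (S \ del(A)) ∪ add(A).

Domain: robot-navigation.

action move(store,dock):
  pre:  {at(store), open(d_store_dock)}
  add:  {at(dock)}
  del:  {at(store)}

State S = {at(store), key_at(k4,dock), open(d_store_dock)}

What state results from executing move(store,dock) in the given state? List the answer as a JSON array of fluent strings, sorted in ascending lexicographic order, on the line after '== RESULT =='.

Compute (S \ del) ∪ add:
  pre ⊆ S: {at(store), open(d_store_dock)} ⊆ S  — applicable
  S \ del = {key_at(k4,dock), open(d_store_dock)}
  ∪ add   = {at(dock), key_at(k4,dock), open(d_store_dock)}

== RESULT ==
["at(dock)", "key_at(k4,dock)", "open(d_store_dock)"]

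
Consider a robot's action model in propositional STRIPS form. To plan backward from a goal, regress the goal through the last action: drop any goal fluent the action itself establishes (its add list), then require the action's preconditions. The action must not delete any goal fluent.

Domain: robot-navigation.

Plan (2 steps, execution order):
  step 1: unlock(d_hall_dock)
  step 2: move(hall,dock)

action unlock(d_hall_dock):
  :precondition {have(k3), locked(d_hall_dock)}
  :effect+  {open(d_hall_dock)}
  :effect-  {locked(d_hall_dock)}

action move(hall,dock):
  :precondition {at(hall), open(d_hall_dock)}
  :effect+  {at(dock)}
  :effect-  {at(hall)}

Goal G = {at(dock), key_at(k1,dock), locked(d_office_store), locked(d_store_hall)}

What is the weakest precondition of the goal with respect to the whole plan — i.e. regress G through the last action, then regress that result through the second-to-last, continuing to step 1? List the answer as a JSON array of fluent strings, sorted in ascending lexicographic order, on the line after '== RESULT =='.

Regress step by step:
  through step 2 (move(hall,dock)): drop {at(dock)}, keep {key_at(k1,dock), locked(d_office_store), locked(d_store_hall)}, require {at(hall), open(d_hall_dock)}
    → {at(hall), key_at(k1,dock), locked(d_office_store), locked(d_store_hall), open(d_hall_dock)}
  through step 1 (unlock(d_hall_dock)): drop {open(d_hall_dock)}, keep {at(hall), key_at(k1,dock), locked(d_office_store), locked(d_store_hall)}, require {have(k3), locked(d_hall_dock)}
    → {at(hall), have(k3), key_at(k1,dock), locked(d_hall_dock), locked(d_office_store), locked(d_store_hall)}

== RESULT ==
["at(hall)", "have(k3)", "key_at(k1,dock)", "locked(d_hall_dock)", "locked(d_office_store)", "locked(d_store_hall)"]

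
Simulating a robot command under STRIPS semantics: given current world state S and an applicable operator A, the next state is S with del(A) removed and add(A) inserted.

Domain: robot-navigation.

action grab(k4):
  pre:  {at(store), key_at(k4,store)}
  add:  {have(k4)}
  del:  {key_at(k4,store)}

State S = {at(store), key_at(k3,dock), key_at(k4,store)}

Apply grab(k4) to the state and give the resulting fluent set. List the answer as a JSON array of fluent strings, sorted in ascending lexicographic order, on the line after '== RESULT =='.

Compute (S \ del) ∪ add:
  pre ⊆ S: {at(store), key_at(k4,store)} ⊆ S  — applicable
  S \ del = {at(store), key_at(k3,dock)}
  ∪ add   = {at(store), have(k4), key_at(k3,dock)}

== RESULT ==
["at(store)", "have(k4)", "key_at(k3,dock)"]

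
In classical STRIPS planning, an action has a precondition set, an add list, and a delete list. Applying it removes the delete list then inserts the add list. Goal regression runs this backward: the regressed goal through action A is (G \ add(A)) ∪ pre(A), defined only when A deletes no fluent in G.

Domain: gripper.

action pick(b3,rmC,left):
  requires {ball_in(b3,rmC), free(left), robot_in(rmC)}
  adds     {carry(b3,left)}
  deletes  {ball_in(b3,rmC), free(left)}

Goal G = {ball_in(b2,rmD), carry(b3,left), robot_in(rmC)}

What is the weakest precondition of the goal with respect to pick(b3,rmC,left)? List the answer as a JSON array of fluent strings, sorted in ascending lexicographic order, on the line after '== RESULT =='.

Regress:
  G ∩ del = {}  (empty — regression defined)
  G \ add = {ball_in(b2,rmD), carry(b3,left), robot_in(rmC)} \ {carry(b3,left)} = {ball_in(b2,rmD), robot_in(rmC)}
  ∪ pre   = {ball_in(b2,rmD), robot_in(rmC)} ∪ {ball_in(b3,rmC), free(left), robot_in(rmC)}
          = {ball_in(b2,rmD), ball_in(b3,rmC), free(left), robot_in(rmC)}

== RESULT ==
["ball_in(b2,rmD)", "ball_in(b3,rmC)", "free(left)", "robot_in(rmC)"]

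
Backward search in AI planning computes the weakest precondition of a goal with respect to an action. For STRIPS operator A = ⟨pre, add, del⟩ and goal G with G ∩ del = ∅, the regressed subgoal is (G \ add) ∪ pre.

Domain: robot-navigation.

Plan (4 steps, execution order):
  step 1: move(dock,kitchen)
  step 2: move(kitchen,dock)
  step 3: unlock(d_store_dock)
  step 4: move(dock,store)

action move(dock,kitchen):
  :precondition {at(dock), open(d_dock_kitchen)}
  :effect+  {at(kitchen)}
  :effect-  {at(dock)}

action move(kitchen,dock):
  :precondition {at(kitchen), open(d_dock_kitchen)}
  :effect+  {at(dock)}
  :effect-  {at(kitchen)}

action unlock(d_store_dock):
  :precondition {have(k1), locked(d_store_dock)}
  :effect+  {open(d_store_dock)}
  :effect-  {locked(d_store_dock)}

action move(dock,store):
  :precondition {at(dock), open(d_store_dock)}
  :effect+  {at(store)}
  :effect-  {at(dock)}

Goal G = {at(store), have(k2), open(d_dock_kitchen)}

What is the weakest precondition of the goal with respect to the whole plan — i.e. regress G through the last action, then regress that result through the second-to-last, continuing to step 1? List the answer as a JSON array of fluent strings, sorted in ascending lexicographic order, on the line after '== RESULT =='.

Work backward from the goal:
  through step 4 (move(dock,store)): drop {at(store)}, keep {have(k2), open(d_dock_kitchen)}, require {at(dock), open(d_store_dock)}
    → {at(dock), have(k2), open(d_dock_kitchen), open(d_store_dock)}
  through step 3 (unlock(d_store_dock)): drop {open(d_store_dock)}, keep {at(dock), have(k2), open(d_dock_kitchen)}, require {have(k1), locked(d_store_dock)}
    → {at(dock), have(k1), have(k2), locked(d_store_dock), open(d_dock_kitchen)}
  through step 2 (move(kitchen,dock)): drop {at(dock)}, keep {have(k1), have(k2), locked(d_store_dock), open(d_dock_kitchen)}, require {at(kitchen), open(d_dock_kitchen)}
    → {at(kitchen), have(k1), have(k2), locked(d_store_dock), open(d_dock_kitchen)}
  through step 1 (move(dock,kitchen)): drop {at(kitchen)}, keep {have(k1), have(k2), locked(d_store_dock), open(d_dock_kitchen)}, require {at(dock), open(d_dock_kitchen)}
    → {at(dock), have(k1), have(k2), locked(d_store_dock), open(d_dock_kitchen)}

== RESULT ==
["at(dock)", "have(k1)", "have(k2)", "locked(d_store_dock)", "open(d_dock_kitchen)"]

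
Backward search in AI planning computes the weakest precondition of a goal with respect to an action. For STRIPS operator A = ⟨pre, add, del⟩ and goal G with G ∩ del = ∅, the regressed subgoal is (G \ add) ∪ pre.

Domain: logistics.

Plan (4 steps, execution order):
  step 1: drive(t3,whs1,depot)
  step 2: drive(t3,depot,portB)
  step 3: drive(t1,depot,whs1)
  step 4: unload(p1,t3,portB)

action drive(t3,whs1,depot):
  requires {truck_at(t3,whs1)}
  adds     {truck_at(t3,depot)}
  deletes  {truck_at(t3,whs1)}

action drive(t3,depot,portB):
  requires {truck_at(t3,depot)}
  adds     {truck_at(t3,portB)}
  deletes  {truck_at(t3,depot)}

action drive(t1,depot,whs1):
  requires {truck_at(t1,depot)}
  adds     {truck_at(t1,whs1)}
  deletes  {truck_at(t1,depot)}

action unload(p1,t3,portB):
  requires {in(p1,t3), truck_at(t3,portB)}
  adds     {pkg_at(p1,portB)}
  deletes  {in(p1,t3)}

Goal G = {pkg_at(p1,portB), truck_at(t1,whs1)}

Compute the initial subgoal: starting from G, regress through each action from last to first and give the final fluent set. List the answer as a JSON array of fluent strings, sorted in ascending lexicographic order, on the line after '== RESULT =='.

Work backward from the goal:
  through step 4 (unload(p1,t3,portB)): drop {pkg_at(p1,portB)}, keep {truck_at(t1,whs1)}, require {in(p1,t3), truck_at(t3,portB)}
    → {in(p1,t3), truck_at(t1,whs1), truck_at(t3,portB)}
  through step 3 (drive(t1,depot,whs1)): drop {truck_at(t1,whs1)}, keep {in(p1,t3), truck_at(t3,portB)}, require {truck_at(t1,depot)}
    → {in(p1,t3), truck_at(t1,depot), truck_at(t3,portB)}
  through step 2 (drive(t3,depot,portB)): drop {truck_at(t3,portB)}, keep {in(p1,t3), truck_at(t1,depot)}, require {truck_at(t3,depot)}
    → {in(p1,t3), truck_at(t1,depot), truck_at(t3,depot)}
  through step 1 (drive(t3,whs1,depot)): drop {truck_at(t3,depot)}, keep {in(p1,t3), truck_at(t1,depot)}, require {truck_at(t3,whs1)}
    → {in(p1,t3), truck_at(t1,depot), truck_at(t3,whs1)}

== RESULT ==
["in(p1,t3)", "truck_at(t1,depot)", "truck_at(t3,whs1)"]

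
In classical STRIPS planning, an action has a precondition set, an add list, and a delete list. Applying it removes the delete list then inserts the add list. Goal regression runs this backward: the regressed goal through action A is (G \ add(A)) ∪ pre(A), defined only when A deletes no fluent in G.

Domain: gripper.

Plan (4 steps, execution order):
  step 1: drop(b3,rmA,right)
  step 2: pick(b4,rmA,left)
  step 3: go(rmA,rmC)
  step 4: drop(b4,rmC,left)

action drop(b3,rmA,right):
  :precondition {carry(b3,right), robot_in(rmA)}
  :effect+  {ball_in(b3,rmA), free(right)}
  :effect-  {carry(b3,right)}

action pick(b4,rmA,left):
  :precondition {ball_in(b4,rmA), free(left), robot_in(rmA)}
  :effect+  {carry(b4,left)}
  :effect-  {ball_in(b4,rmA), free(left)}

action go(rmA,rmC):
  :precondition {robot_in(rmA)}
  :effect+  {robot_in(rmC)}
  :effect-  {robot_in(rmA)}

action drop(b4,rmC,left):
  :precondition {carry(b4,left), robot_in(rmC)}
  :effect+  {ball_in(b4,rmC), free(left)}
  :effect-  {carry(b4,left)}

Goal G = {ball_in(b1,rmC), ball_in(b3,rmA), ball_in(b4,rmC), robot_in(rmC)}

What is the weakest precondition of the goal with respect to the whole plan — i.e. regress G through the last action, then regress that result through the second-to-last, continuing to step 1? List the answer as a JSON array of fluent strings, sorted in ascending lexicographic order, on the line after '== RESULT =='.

Work backward from the goal:
  through step 4 (drop(b4,rmC,left)): drop {ball_in(b4,rmC)}, keep {ball_in(b1,rmC), ball_in(b3,rmA), robot_in(rmC)}, require {carry(b4,left), robot_in(rmC)}
    → {ball_in(b1,rmC), ball_in(b3,rmA), carry(b4,left), robot_in(rmC)}
  through step 3 (go(rmA,rmC)): drop {robot_in(rmC)}, keep {ball_in(b1,rmC), ball_in(b3,rmA), carry(b4,left)}, require {robot_in(rmA)}
    → {ball_in(b1,rmC), ball_in(b3,rmA), carry(b4,left), robot_in(rmA)}
  through step 2 (pick(b4,rmA,left)): drop {carry(b4,left)}, keep {ball_in(b1,rmC), ball_in(b3,rmA), robot_in(rmA)}, require {ball_in(b4,rmA), free(left), robot_in(rmA)}
    → {ball_in(b1,rmC), ball_in(b3,rmA), ball_in(b4,rmA), free(left), robot_in(rmA)}
  through step 1 (drop(b3,rmA,right)): drop {ball_in(b3,rmA)}, keep {ball_in(b1,rmC), ball_in(b4,rmA), free(left), robot_in(rmA)}, require {carry(b3,right), robot_in(rmA)}
    → {ball_in(b1,rmC), ball_in(b4,rmA), carry(b3,right), free(left), robot_in(rmA)}

== RESULT ==
["ball_in(b1,rmC)", "ball_in(b4,rmA)", "carry(b3,right)", "free(left)", "robot_in(rmA)"]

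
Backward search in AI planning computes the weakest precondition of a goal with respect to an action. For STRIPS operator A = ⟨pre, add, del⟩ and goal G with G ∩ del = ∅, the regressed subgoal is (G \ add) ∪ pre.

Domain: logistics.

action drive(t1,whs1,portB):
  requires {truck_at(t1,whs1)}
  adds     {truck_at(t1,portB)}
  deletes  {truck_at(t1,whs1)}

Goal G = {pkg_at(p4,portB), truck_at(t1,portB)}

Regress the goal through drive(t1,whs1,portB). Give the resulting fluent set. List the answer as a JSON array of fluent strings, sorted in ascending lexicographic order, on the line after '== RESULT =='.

Compute (G \ add) ∪ pre:
  G ∩ del = {}  (empty — regression defined)
  G \ add = {pkg_at(p4,portB), truck_at(t1,portB)} \ {truck_at(t1,portB)} = {pkg_at(p4,portB)}
  ∪ pre   = {pkg_at(p4,portB)} ∪ {truck_at(t1,whs1)}
          = {pkg_at(p4,portB), truck_at(t1,whs1)}

== RESULT ==
["pkg_at(p4,portB)", "truck_at(t1,whs1)"]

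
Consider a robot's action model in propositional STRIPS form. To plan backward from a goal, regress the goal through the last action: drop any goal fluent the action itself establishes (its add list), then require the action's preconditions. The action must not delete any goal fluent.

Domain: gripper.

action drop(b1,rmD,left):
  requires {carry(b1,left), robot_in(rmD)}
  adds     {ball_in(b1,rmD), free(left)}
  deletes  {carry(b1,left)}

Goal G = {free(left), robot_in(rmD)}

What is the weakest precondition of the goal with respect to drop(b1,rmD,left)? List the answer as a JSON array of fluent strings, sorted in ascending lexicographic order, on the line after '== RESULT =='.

Compute (G \ add) ∪ pre:
  G ∩ del = {}  (empty — regression defined)
  G \ add = {free(left), robot_in(rmD)} \ {ball_in(b1,rmD), free(left)} = {robot_in(rmD)}
  ∪ pre   = {robot_in(rmD)} ∪ {carry(b1,left), robot_in(rmD)}
          = {carry(b1,left), robot_in(rmD)}

== RESULT ==
["carry(b1,left)", "robot_in(rmD)"]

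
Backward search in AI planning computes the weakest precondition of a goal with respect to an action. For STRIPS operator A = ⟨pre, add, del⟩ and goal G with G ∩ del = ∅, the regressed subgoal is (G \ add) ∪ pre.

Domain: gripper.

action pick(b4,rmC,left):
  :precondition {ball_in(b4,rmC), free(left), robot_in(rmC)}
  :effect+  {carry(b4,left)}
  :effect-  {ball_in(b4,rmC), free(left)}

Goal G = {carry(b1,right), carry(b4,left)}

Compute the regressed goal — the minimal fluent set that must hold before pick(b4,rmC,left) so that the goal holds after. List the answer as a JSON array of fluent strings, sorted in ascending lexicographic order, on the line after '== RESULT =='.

Compute (G \ add) ∪ pre:
  G ∩ del = {}  (empty — regression defined)
  G \ add = {carry(b1,right), carry(b4,left)} \ {carry(b4,left)} = {carry(b1,right)}
  ∪ pre   = {carry(b1,right)} ∪ {ball_in(b4,rmC), free(left), robot_in(rmC)}
          = {ball_in(b4,rmC), carry(b1,right), free(left), robot_in(rmC)}

== RESULT ==
["ball_in(b4,rmC)", "carry(b1,right)", "free(left)", "robot_in(rmC)"]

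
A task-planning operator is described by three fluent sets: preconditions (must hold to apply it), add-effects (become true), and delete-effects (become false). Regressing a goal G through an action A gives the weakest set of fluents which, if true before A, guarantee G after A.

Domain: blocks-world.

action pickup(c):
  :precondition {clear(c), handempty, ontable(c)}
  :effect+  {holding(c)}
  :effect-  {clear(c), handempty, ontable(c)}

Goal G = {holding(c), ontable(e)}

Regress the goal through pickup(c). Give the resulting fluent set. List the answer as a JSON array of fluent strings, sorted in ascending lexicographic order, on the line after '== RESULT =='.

Regress:
  G ∩ del = {}  (empty — regression defined)
  G \ add = {holding(c), ontable(e)} \ {holding(c)} = {ontable(e)}
  ∪ pre   = {ontable(e)} ∪ {clear(c), handempty, ontable(c)}
          = {clear(c), handempty, ontable(c), ontable(e)}

== RESULT ==
["clear(c)", "handempty", "ontable(c)", "ontable(e)"]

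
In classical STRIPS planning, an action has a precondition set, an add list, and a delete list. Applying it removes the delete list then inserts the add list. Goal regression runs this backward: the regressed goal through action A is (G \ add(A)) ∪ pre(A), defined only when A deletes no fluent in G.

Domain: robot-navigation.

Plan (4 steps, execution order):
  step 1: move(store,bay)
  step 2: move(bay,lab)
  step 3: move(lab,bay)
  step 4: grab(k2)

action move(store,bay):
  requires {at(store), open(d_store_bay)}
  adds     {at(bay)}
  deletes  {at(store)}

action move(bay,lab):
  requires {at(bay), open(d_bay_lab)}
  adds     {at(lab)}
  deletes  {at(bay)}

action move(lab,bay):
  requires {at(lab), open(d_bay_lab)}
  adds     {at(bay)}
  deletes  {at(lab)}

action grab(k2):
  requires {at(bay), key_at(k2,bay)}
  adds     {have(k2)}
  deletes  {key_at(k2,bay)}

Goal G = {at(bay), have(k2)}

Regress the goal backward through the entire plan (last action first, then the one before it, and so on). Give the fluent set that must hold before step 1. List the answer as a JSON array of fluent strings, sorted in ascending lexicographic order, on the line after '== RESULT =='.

Regress step by step:
  through step 4 (grab(k2)): drop {have(k2)}, keep {at(bay)}, require {at(bay), key_at(k2,bay)}
    → {at(bay), key_at(k2,bay)}
  through step 3 (move(lab,bay)): drop {at(bay)}, keep {key_at(k2,bay)}, require {at(lab), open(d_bay_lab)}
    → {at(lab), key_at(k2,bay), open(d_bay_lab)}
  through step 2 (move(bay,lab)): drop {at(lab)}, keep {key_at(k2,bay), open(d_bay_lab)}, require {at(bay), open(d_bay_lab)}
    → {at(bay), key_at(k2,bay), open(d_bay_lab)}
  through step 1 (move(store,bay)): drop {at(bay)}, keep {key_at(k2,bay), open(d_bay_lab)}, require {at(store), open(d_store_bay)}
    → {at(store), key_at(k2,bay), open(d_bay_lab), open(d_store_bay)}

== RESULT ==
["at(store)", "key_at(k2,bay)", "open(d_bay_lab)", "open(d_store_bay)"]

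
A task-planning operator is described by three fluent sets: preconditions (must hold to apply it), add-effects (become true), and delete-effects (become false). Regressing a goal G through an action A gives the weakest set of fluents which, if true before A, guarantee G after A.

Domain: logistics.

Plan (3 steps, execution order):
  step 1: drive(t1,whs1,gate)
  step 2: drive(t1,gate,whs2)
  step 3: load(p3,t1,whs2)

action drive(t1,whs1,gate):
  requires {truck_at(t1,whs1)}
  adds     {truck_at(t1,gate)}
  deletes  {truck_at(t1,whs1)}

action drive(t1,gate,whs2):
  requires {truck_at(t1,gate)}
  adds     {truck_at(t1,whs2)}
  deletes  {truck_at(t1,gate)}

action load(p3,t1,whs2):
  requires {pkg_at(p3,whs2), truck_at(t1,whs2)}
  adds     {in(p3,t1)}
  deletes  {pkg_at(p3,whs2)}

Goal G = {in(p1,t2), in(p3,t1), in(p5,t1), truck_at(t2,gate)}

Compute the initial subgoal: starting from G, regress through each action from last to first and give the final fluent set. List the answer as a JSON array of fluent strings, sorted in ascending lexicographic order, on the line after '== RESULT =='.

Work backward from the goal:
  through step 3 (load(p3,t1,whs2)): drop {in(p3,t1)}, keep {in(p1,t2), in(p5,t1), truck_at(t2,gate)}, require {pkg_at(p3,whs2), truck_at(t1,whs2)}
    → {in(p1,t2), in(p5,t1), pkg_at(p3,whs2), truck_at(t1,whs2), truck_at(t2,gate)}
  through step 2 (drive(t1,gate,whs2)): drop {truck_at(t1,whs2)}, keep {in(p1,t2), in(p5,t1), pkg_at(p3,whs2), truck_at(t2,gate)}, require {truck_at(t1,gate)}
    → {in(p1,t2), in(p5,t1), pkg_at(p3,whs2), truck_at(t1,gate), truck_at(t2,gate)}
  through step 1 (drive(t1,whs1,gate)): drop {truck_at(t1,gate)}, keep {in(p1,t2), in(p5,t1), pkg_at(p3,whs2), truck_at(t2,gate)}, require {truck_at(t1,whs1)}
    → {in(p1,t2), in(p5,t1), pkg_at(p3,whs2), truck_at(t1,whs1), truck_at(t2,gate)}

== RESULT ==
["in(p1,t2)", "in(p5,t1)", "pkg_at(p3,whs2)", "truck_at(t1,whs1)", "truck_at(t2,gate)"]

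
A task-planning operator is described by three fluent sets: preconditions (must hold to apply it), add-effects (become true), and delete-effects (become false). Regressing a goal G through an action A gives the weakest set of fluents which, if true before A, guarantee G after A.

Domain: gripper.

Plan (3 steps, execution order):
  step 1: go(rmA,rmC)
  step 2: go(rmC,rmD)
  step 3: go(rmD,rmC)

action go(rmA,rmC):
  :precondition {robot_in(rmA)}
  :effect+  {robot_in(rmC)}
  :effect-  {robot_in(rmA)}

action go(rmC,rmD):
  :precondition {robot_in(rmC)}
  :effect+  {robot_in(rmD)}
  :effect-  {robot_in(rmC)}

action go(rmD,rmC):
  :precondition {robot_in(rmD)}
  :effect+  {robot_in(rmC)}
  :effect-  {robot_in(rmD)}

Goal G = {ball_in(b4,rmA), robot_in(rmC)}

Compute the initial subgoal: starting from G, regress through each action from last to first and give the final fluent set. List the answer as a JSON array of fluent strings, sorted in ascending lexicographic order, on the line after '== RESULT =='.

Regress step by step:
  through step 3 (go(rmD,rmC)): drop {robot_in(rmC)}, keep {ball_in(b4,rmA)}, require {robot_in(rmD)}
    → {ball_in(b4,rmA), robot_in(rmD)}
  through step 2 (go(rmC,rmD)): drop {robot_in(rmD)}, keep {ball_in(b4,rmA)}, require {robot_in(rmC)}
    → {ball_in(b4,rmA), robot_in(rmC)}
  through step 1 (go(rmA,rmC)): drop {robot_in(rmC)}, keep {ball_in(b4,rmA)}, require {robot_in(rmA)}
    → {ball_in(b4,rmA), robot_in(rmA)}

== RESULT ==
["ball_in(b4,rmA)", "robot_in(rmA)"]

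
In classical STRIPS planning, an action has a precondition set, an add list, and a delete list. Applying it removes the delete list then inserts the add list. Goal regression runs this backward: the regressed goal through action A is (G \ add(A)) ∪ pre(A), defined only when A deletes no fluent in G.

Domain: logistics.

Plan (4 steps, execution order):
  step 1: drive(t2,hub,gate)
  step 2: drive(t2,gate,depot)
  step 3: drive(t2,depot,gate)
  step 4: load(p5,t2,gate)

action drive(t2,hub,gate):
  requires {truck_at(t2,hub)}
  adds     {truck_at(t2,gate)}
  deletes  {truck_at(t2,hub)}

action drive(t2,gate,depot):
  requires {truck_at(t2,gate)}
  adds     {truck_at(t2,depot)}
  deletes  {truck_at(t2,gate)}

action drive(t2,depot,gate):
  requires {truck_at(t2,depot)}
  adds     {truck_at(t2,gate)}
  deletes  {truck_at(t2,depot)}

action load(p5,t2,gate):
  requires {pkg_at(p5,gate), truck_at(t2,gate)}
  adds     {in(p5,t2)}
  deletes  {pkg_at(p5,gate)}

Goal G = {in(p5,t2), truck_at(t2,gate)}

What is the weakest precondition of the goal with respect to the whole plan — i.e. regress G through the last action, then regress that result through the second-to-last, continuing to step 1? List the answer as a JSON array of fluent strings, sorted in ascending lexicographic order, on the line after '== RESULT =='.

Regress step by step:
  through step 4 (load(p5,t2,gate)): drop {in(p5,t2)}, keep {truck_at(t2,gate)}, require {pkg_at(p5,gate), truck_at(t2,gate)}
    → {pkg_at(p5,gate), truck_at(t2,gate)}
  through step 3 (drive(t2,depot,gate)): drop {truck_at(t2,gate)}, keep {pkg_at(p5,gate)}, require {truck_at(t2,depot)}
    → {pkg_at(p5,gate), truck_at(t2,depot)}
  through step 2 (drive(t2,gate,depot)): drop {truck_at(t2,depot)}, keep {pkg_at(p5,gate)}, require {truck_at(t2,gate)}
    → {pkg_at(p5,gate), truck_at(t2,gate)}
  through step 1 (drive(t2,hub,gate)): drop {truck_at(t2,gate)}, keep {pkg_at(p5,gate)}, require {truck_at(t2,hub)}
    → {pkg_at(p5,gate), truck_at(t2,hub)}

== RESULT ==
["pkg_at(p5,gate)", "truck_at(t2,hub)"]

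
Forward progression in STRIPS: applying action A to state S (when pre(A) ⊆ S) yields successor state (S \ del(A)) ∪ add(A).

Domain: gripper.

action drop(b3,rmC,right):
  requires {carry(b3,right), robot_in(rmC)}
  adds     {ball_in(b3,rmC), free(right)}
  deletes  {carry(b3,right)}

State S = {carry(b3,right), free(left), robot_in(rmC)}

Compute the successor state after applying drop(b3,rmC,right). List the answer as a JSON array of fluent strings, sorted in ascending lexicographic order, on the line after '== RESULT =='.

Compute (S \ del) ∪ add:
  pre ⊆ S: {carry(b3,right), robot_in(rmC)} ⊆ S  — applicable
  S \ del = {free(left), robot_in(rmC)}
  ∪ add   = {ball_in(b3,rmC), free(left), free(right), robot_in(rmC)}

== RESULT ==
["ball_in(b3,rmC)", "free(left)", "free(right)", "robot_in(rmC)"]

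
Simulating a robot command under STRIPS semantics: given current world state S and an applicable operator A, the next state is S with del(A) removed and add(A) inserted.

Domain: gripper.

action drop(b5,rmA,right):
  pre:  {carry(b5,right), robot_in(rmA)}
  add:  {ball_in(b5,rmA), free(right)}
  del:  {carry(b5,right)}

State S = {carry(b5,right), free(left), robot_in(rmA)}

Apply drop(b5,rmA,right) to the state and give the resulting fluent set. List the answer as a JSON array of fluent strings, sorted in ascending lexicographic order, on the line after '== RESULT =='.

Progress:
  pre ⊆ S: {carry(b5,right), robot_in(rmA)} ⊆ S  — applicable
  S \ del = {free(left), robot_in(rmA)}
  ∪ add   = {ball_in(b5,rmA), free(left), free(right), robot_in(rmA)}

== RESULT ==
["ball_in(b5,rmA)", "free(left)", "free(right)", "robot_in(rmA)"]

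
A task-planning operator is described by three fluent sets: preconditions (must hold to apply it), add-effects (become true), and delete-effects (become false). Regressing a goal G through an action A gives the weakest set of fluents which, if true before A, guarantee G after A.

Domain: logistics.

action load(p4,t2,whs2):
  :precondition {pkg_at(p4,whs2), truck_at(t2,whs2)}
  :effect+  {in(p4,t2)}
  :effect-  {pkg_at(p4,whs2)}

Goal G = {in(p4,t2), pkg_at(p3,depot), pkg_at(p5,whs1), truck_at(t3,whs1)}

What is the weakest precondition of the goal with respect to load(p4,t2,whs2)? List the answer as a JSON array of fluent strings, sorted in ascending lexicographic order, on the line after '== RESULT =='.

Compute (G \ add) ∪ pre:
  G ∩ del = {}  (empty — regression defined)
  G \ add = {in(p4,t2), pkg_at(p3,depot), pkg_at(p5,whs1), truck_at(t3,whs1)} \ {in(p4,t2)} = {pkg_at(p3,depot), pkg_at(p5,whs1), truck_at(t3,whs1)}
  ∪ pre   = {pkg_at(p3,depot), pkg_at(p5,whs1), truck_at(t3,whs1)} ∪ {pkg_at(p4,whs2), truck_at(t2,whs2)}
          = {pkg_at(p3,depot), pkg_at(p4,whs2), pkg_at(p5,whs1), truck_at(t2,whs2), truck_at(t3,whs1)}

== RESULT ==
["pkg_at(p3,depot)", "pkg_at(p4,whs2)", "pkg_at(p5,whs1)", "truck_at(t2,whs2)", "truck_at(t3,whs1)"]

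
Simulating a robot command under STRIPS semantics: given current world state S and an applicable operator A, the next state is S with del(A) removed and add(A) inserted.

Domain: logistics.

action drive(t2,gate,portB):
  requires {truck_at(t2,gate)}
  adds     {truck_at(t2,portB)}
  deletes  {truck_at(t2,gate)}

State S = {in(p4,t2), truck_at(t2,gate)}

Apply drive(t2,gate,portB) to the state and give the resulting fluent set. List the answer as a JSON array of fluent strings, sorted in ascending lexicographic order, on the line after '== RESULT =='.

Progress:
  pre ⊆ S: {truck_at(t2,gate)} ⊆ S  — applicable
  S \ del = {in(p4,t2)}
  ∪ add   = {in(p4,t2), truck_at(t2,portB)}

== RESULT ==
["in(p4,t2)", "truck_at(t2,portB)"]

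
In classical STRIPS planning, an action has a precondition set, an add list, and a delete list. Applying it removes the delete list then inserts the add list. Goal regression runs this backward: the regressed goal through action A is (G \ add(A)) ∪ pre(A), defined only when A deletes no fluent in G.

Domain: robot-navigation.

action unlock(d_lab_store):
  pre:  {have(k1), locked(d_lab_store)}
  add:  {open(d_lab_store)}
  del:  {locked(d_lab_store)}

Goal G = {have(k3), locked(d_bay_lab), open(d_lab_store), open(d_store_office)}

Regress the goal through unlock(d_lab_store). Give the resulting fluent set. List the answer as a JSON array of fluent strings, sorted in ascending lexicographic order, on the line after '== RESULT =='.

Compute (G \ add) ∪ pre:
  G ∩ del = {}  (empty — regression defined)
  G \ add = {have(k3), locked(d_bay_lab), open(d_lab_store), open(d_store_office)} \ {open(d_lab_store)} = {have(k3), locked(d_bay_lab), open(d_store_office)}
  ∪ pre   = {have(k3), locked(d_bay_lab), open(d_store_office)} ∪ {have(k1), locked(d_lab_store)}
          = {have(k1), have(k3), locked(d_bay_lab), locked(d_lab_store), open(d_store_office)}

== RESULT ==
["have(k1)", "have(k3)", "locked(d_bay_lab)", "locked(d_lab_store)", "open(d_store_office)"]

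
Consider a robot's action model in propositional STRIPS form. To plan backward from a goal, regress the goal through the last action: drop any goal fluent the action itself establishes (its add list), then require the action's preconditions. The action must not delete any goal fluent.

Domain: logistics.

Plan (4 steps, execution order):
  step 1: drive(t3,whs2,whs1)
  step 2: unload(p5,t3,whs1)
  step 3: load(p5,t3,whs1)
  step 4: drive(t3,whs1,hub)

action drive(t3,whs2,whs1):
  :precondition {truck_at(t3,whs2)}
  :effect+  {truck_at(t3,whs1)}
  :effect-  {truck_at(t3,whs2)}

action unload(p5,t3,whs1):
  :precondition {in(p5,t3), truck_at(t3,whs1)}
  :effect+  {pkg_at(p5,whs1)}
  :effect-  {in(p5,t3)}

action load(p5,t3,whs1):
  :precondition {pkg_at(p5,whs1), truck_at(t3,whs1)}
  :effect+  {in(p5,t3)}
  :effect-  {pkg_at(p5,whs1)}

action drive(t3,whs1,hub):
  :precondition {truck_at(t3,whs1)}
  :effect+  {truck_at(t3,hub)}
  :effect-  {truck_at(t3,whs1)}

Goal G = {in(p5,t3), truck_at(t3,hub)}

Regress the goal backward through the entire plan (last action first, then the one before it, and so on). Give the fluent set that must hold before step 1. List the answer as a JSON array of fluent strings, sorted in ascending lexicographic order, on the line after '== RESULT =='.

Regress step by step:
  through step 4 (drive(t3,whs1,hub)): drop {truck_at(t3,hub)}, keep {in(p5,t3)}, require {truck_at(t3,whs1)}
    → {in(p5,t3), truck_at(t3,whs1)}
  through step 3 (load(p5,t3,whs1)): drop {in(p5,t3)}, keep {truck_at(t3,whs1)}, require {pkg_at(p5,whs1), truck_at(t3,whs1)}
    → {pkg_at(p5,whs1), truck_at(t3,whs1)}
  through step 2 (unload(p5,t3,whs1)): drop {pkg_at(p5,whs1)}, keep {truck_at(t3,whs1)}, require {in(p5,t3), truck_at(t3,whs1)}
    → {in(p5,t3), truck_at(t3,whs1)}
  through step 1 (drive(t3,whs2,whs1)): drop {truck_at(t3,whs1)}, keep {in(p5,t3)}, require {truck_at(t3,whs2)}
    → {in(p5,t3), truck_at(t3,whs2)}

== RESULT ==
["in(p5,t3)", "truck_at(t3,whs2)"]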